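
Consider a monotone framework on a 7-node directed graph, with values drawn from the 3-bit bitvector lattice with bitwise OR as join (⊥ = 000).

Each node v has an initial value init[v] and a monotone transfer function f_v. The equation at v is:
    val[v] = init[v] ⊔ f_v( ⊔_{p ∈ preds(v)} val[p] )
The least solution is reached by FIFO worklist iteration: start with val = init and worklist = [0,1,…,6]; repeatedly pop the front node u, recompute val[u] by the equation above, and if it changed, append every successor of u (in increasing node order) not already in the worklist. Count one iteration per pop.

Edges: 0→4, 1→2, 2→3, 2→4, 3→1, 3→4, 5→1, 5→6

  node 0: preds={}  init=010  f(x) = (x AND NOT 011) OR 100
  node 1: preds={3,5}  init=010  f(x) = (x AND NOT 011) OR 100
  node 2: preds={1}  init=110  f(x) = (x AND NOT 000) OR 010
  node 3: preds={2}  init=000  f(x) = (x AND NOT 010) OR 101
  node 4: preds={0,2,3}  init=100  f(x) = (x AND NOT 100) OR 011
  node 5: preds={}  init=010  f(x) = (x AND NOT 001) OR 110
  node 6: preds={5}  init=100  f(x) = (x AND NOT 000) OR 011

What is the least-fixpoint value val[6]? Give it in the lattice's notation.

Iteration log — 8 steps:
  step 1. node 0  ⊔preds=000  new=110  old=010  +wl: 
  step 2. node 1  ⊔preds=010  new=110  old=010  +wl: 
  step 3. node 2  ⊔preds=110  new=110  stable
  step 4. node 3  ⊔preds=110  new=101  old=000  +wl: 1
  step 5. node 4  ⊔preds=111  new=111  old=100  +wl: 
  step 6. node 5  ⊔preds=000  new=110  old=010  +wl: 
  step 7. node 6  ⊔preds=110  new=111  old=100  +wl: 
  step 8. node 1  ⊔preds=111  new=110  stable

Least fixpoint reached:
  node 0: 110
  node 1: 110
  node 2: 110
  node 3: 101
  node 4: 111
  node 5: 110
  node 6: 111

111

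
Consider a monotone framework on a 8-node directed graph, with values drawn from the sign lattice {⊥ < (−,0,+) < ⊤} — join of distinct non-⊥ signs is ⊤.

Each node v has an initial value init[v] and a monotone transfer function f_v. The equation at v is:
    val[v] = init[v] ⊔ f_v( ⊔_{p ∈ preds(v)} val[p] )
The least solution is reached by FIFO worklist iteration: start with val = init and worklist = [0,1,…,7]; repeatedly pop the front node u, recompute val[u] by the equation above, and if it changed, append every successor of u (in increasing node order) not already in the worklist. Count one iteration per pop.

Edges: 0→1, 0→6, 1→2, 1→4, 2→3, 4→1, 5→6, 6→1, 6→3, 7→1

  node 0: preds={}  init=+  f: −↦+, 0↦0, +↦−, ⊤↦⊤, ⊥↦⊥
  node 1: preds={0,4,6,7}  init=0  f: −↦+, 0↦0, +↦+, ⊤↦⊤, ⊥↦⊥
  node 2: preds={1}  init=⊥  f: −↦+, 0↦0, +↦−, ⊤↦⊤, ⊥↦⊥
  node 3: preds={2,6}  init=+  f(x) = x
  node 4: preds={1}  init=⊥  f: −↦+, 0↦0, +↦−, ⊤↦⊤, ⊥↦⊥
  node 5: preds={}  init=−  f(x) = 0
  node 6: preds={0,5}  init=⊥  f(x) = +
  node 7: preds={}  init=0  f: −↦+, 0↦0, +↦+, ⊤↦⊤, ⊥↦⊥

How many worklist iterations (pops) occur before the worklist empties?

10

Worklist (10 pops):
  #1 pop 0: in=⊥ → + (no change)
  #2 pop 1: in=⊤ → ⊤ (was 0); enqueue []
  #3 pop 2: in=⊤ → ⊤ (was ⊥); enqueue []
  #4 pop 3: in=⊤ → ⊤ (was +); enqueue []
  #5 pop 4: in=⊤ → ⊤ (was ⊥); enqueue [1]
  #6 pop 5: in=⊥ → ⊤ (was −); enqueue []
  #7 pop 6: in=⊤ → + (was ⊥); enqueue [3]
  #8 pop 7: in=⊥ → 0 (no change)
  #9 pop 1: in=⊤ → ⊤ (no change)
  #10 pop 3: in=⊤ → ⊤ (no change)

Fixpoint:
  val[0] = +
  val[1] = ⊤
  val[2] = ⊤
  val[3] = ⊤
  val[4] = ⊤
  val[5] = ⊤
  val[6] = +
  val[7] = 0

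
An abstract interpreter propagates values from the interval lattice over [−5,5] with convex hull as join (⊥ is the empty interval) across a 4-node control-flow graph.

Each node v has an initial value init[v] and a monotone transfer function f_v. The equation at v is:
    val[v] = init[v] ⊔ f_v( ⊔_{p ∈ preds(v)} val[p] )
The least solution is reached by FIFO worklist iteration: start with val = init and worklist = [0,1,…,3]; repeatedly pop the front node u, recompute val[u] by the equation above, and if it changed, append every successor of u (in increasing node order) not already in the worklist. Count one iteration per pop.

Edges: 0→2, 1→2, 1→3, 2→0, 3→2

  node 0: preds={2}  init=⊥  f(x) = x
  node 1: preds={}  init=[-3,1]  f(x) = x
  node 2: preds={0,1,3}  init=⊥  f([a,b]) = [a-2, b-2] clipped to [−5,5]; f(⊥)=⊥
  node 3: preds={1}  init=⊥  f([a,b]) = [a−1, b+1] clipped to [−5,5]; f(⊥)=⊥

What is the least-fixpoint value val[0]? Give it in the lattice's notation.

Trace (8 dequeues):
  [1] u=0 | in ⊥ | out ⊥ | ==
  [2] u=1 | in ⊥ | out [-3,1] | ==
  [3] u=2 | in [-3,1] | out [-5,-1] | prev ⊥ | push {0}
  [4] u=3 | in [-3,1] | out [-4,2] | prev ⊥ | push {2}
  [5] u=0 | in [-5,-1] | out [-5,-1] | prev ⊥ | push {}
  [6] u=2 | in [-5,2] | out [-5,0] | prev [-5,-1] | push {0}
  [7] u=0 | in [-5,0] | out [-5,0] | prev [-5,-1] | push {2}
  [8] u=2 | in [-5,2] | out [-5,0] | ==

Converged values:
  [0] [-5,0]
  [1] [-3,1]
  [2] [-5,0]
  [3] [-4,2]

[-5,0]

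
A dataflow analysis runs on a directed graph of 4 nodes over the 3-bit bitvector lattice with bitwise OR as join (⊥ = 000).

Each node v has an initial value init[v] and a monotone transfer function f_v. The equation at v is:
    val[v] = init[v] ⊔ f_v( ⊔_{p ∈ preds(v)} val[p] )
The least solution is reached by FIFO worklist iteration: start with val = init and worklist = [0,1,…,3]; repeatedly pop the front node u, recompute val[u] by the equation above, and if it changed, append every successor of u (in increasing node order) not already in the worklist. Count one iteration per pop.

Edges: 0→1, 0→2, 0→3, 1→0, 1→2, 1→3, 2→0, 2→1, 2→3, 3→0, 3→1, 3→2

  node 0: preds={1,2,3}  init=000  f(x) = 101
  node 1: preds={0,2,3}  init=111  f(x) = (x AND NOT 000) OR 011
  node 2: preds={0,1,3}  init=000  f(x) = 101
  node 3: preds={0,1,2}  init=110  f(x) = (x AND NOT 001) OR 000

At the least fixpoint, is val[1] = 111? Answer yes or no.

yes

Worklist (6 pops):
  #1 pop 0: in=111 → 101 (was 000); enqueue []
  #2 pop 1: in=111 → 111 (no change)
  #3 pop 2: in=111 → 101 (was 000); enqueue [0,1]
  #4 pop 3: in=111 → 110 (no change)
  #5 pop 0: in=111 → 101 (no change)
  #6 pop 1: in=111 → 111 (no change)

Fixpoint:
  val[0] = 101
  val[1] = 111
  val[2] = 101
  val[3] = 110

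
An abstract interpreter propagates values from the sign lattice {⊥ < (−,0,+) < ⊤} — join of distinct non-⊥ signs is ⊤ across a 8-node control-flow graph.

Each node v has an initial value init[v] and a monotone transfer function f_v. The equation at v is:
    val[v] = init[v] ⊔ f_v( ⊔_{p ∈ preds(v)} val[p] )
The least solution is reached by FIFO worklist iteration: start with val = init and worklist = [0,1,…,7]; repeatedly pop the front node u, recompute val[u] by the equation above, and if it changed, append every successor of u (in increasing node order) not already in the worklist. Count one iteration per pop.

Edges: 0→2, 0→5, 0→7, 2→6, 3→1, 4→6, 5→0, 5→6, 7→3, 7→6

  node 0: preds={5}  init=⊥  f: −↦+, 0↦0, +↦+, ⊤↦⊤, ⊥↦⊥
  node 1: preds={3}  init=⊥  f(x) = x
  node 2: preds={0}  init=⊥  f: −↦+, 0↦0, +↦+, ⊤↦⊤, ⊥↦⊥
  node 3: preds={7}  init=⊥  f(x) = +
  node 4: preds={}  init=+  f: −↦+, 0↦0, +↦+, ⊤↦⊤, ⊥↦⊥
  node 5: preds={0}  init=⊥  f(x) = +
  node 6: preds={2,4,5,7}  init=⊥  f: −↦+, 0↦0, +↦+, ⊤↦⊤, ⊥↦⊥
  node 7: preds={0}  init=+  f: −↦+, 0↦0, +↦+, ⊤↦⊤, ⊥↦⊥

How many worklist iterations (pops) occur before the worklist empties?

Iteration log — 14 steps:
  step 1. node 0  ⊔preds=⊥  new=⊥  stable
  step 2. node 1  ⊔preds=⊥  new=⊥  stable
  step 3. node 2  ⊔preds=⊥  new=⊥  stable
  step 4. node 3  ⊔preds=+  new=+  old=⊥  +wl: 1
  step 5. node 4  ⊔preds=⊥  new=+  stable
  step 6. node 5  ⊔preds=⊥  new=+  old=⊥  +wl: 0
  step 7. node 6  ⊔preds=+  new=+  old=⊥  +wl: 
  step 8. node 7  ⊔preds=⊥  new=+  stable
  step 9. node 1  ⊔preds=+  new=+  old=⊥  +wl: 
  step 10. node 0  ⊔preds=+  new=+  old=⊥  +wl: 2,5,7
  step 11. node 2  ⊔preds=+  new=+  old=⊥  +wl: 6
  step 12. node 5  ⊔preds=+  new=+  stable
  step 13. node 7  ⊔preds=+  new=+  stable
  step 14. node 6  ⊔preds=+  new=+  stable

Least fixpoint reached:
  node 0: +
  node 1: +
  node 2: +
  node 3: +
  node 4: +
  node 5: +
  node 6: +
  node 7: +

14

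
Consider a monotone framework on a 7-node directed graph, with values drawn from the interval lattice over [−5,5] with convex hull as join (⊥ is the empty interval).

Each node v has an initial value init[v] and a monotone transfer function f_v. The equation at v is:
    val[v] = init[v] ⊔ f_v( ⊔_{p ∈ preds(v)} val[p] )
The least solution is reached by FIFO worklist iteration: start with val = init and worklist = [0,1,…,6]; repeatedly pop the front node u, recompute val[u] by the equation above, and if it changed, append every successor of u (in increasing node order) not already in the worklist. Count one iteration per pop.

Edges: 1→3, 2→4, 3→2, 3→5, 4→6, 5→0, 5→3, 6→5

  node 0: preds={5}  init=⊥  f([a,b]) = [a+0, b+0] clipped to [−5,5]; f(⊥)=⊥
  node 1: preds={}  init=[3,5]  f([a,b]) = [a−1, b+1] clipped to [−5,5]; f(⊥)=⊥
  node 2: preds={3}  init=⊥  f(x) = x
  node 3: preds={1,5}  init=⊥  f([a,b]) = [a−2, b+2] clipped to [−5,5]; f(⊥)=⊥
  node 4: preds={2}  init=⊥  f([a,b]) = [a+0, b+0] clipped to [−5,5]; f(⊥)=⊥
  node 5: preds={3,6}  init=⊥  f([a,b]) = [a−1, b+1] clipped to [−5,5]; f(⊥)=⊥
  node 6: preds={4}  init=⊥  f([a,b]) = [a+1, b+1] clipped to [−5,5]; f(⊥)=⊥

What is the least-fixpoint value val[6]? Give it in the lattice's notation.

Iteration log — 26 steps:
  step 1. node 0  ⊔preds=⊥  new=⊥  stable
  step 2. node 1  ⊔preds=⊥  new=[3,5]  stable
  step 3. node 2  ⊔preds=⊥  new=⊥  stable
  step 4. node 3  ⊔preds=[3,5]  new=[1,5]  old=⊥  +wl: 2
  step 5. node 4  ⊔preds=⊥  new=⊥  stable
  step 6. node 5  ⊔preds=[1,5]  new=[0,5]  old=⊥  +wl: 0,3
  step 7. node 6  ⊔preds=⊥  new=⊥  stable
  step 8. node 2  ⊔preds=[1,5]  new=[1,5]  old=⊥  +wl: 4
  step 9. node 0  ⊔preds=[0,5]  new=[0,5]  old=⊥  +wl: 
  step 10. node 3  ⊔preds=[0,5]  new=[-2,5]  old=[1,5]  +wl: 2,5
  step 11. node 4  ⊔preds=[1,5]  new=[1,5]  old=⊥  +wl: 6
  step 12. node 2  ⊔preds=[-2,5]  new=[-2,5]  old=[1,5]  +wl: 4
  step 13. node 5  ⊔preds=[-2,5]  new=[-3,5]  old=[0,5]  +wl: 0,3
  step 14. node 6  ⊔preds=[1,5]  new=[2,5]  old=⊥  +wl: 5
  step 15. node 4  ⊔preds=[-2,5]  new=[-2,5]  old=[1,5]  +wl: 6
  step 16. node 0  ⊔preds=[-3,5]  new=[-3,5]  old=[0,5]  +wl: 
  step 17. node 3  ⊔preds=[-3,5]  new=[-5,5]  old=[-2,5]  +wl: 2
  step 18. node 5  ⊔preds=[-5,5]  new=[-5,5]  old=[-3,5]  +wl: 0,3
  step 19. node 6  ⊔preds=[-2,5]  new=[-1,5]  old=[2,5]  +wl: 5
  step 20. node 2  ⊔preds=[-5,5]  new=[-5,5]  old=[-2,5]  +wl: 4
  step 21. node 0  ⊔preds=[-5,5]  new=[-5,5]  old=[-3,5]  +wl: 
  step 22. node 3  ⊔preds=[-5,5]  new=[-5,5]  stable
  step 23. node 5  ⊔preds=[-5,5]  new=[-5,5]  stable
  step 24. node 4  ⊔preds=[-5,5]  new=[-5,5]  old=[-2,5]  +wl: 6
  step 25. node 6  ⊔preds=[-5,5]  new=[-4,5]  old=[-1,5]  +wl: 5
  step 26. node 5  ⊔preds=[-5,5]  new=[-5,5]  stable

Least fixpoint reached:
  node 0: [-5,5]
  node 1: [3,5]
  node 2: [-5,5]
  node 3: [-5,5]
  node 4: [-5,5]
  node 5: [-5,5]
  node 6: [-4,5]

[-4,5]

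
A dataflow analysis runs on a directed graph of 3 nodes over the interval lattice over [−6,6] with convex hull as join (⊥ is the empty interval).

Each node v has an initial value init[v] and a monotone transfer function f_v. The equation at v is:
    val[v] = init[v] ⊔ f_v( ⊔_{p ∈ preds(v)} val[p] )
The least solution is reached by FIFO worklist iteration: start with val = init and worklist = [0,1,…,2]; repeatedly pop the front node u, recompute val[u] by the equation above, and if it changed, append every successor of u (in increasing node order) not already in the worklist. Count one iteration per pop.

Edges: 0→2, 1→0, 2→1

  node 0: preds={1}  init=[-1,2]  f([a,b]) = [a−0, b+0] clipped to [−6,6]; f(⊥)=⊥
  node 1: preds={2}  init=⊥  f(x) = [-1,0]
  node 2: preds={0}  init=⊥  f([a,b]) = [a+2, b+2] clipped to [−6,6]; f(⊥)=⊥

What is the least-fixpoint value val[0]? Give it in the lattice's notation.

[-1,2]

Trace (5 dequeues):
  [1] u=0 | in ⊥ | out [-1,2] | ==
  [2] u=1 | in ⊥ | out [-1,0] | prev ⊥ | push {0}
  [3] u=2 | in [-1,2] | out [1,4] | prev ⊥ | push {1}
  [4] u=0 | in [-1,0] | out [-1,2] | ==
  [5] u=1 | in [1,4] | out [-1,0] | ==

Converged values:
  [0] [-1,2]
  [1] [-1,0]
  [2] [1,4]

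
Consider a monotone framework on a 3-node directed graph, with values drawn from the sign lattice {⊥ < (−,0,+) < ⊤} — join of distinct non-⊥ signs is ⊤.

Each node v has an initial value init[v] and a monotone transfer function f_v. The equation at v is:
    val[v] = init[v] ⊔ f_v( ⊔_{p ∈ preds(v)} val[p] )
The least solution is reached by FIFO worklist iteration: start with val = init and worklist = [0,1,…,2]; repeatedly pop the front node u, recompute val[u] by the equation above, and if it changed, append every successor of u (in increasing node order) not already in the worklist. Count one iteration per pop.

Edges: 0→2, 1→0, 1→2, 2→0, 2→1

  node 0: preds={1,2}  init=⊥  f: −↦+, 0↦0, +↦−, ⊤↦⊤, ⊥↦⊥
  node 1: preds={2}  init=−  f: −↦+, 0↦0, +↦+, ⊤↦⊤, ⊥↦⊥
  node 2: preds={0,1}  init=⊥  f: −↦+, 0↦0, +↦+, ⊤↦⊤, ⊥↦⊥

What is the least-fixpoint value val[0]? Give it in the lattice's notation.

⊤

Worklist (7 pops):
  #1 pop 0: in=− → + (was ⊥); enqueue []
  #2 pop 1: in=⊥ → − (no change)
  #3 pop 2: in=⊤ → ⊤ (was ⊥); enqueue [0,1]
  #4 pop 0: in=⊤ → ⊤ (was +); enqueue [2]
  #5 pop 1: in=⊤ → ⊤ (was −); enqueue [0]
  #6 pop 2: in=⊤ → ⊤ (no change)
  #7 pop 0: in=⊤ → ⊤ (no change)

Fixpoint:
  val[0] = ⊤
  val[1] = ⊤
  val[2] = ⊤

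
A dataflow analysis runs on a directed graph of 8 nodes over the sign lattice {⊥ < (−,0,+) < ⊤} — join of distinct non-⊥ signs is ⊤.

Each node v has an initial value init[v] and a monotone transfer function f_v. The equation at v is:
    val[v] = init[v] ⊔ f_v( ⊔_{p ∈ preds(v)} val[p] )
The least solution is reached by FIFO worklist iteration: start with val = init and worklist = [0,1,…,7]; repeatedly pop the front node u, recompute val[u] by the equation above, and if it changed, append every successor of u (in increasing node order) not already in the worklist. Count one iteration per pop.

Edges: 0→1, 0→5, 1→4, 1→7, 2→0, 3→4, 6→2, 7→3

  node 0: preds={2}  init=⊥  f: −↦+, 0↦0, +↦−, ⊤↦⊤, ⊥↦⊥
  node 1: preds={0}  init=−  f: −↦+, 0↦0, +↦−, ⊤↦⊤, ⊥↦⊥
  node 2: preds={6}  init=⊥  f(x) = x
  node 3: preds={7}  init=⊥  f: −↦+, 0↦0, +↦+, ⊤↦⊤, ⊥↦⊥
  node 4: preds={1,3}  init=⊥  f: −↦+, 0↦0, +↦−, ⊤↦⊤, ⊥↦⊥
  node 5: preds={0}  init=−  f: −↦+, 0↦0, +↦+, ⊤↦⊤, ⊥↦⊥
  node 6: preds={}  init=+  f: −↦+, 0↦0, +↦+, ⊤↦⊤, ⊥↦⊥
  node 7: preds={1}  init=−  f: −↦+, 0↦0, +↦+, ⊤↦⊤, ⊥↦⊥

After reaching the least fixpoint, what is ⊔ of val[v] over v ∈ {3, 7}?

Iteration log — 14 steps:
  step 1. node 0  ⊔preds=⊥  new=⊥  stable
  step 2. node 1  ⊔preds=⊥  new=−  stable
  step 3. node 2  ⊔preds=+  new=+  old=⊥  +wl: 0
  step 4. node 3  ⊔preds=−  new=+  old=⊥  +wl: 
  step 5. node 4  ⊔preds=⊤  new=⊤  old=⊥  +wl: 
  step 6. node 5  ⊔preds=⊥  new=−  stable
  step 7. node 6  ⊔preds=⊥  new=+  stable
  step 8. node 7  ⊔preds=−  new=⊤  old=−  +wl: 3
  step 9. node 0  ⊔preds=+  new=−  old=⊥  +wl: 1,5
  step 10. node 3  ⊔preds=⊤  new=⊤  old=+  +wl: 4
  step 11. node 1  ⊔preds=−  new=⊤  old=−  +wl: 7
  step 12. node 5  ⊔preds=−  new=⊤  old=−  +wl: 
  step 13. node 4  ⊔preds=⊤  new=⊤  stable
  step 14. node 7  ⊔preds=⊤  new=⊤  stable

Least fixpoint reached:
  node 0: −
  node 1: ⊤
  node 2: +
  node 3: ⊤
  node 4: ⊤
  node 5: ⊤
  node 6: +
  node 7: ⊤

⊤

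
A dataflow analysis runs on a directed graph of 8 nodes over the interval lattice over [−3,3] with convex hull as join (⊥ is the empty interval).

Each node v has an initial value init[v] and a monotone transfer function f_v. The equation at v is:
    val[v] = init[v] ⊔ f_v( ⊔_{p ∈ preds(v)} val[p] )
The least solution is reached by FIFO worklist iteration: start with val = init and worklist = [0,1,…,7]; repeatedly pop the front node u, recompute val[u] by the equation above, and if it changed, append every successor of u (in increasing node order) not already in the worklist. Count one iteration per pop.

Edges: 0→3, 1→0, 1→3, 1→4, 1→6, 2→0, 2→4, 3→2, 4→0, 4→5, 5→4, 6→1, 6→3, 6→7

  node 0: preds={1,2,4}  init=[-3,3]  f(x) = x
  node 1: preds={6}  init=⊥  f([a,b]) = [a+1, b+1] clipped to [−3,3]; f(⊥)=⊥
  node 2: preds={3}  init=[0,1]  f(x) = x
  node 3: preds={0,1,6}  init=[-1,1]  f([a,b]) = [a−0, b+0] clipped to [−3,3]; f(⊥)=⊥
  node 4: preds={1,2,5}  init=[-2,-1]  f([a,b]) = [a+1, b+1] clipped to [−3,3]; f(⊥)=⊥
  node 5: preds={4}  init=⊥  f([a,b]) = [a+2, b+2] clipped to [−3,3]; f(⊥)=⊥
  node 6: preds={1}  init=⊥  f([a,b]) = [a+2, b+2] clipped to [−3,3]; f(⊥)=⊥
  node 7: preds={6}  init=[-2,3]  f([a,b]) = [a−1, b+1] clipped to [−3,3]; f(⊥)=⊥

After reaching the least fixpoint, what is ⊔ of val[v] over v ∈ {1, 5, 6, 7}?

Worklist (13 pops):
  #1 pop 0: in=[-2,1] → [-3,3] (no change)
  #2 pop 1: in=⊥ → ⊥ (no change)
  #3 pop 2: in=[-1,1] → [-1,1] (was [0,1]); enqueue [0]
  #4 pop 3: in=[-3,3] → [-3,3] (was [-1,1]); enqueue [2]
  #5 pop 4: in=[-1,1] → [-2,2] (was [-2,-1]); enqueue []
  #6 pop 5: in=[-2,2] → [0,3] (was ⊥); enqueue [4]
  #7 pop 6: in=⊥ → ⊥ (no change)
  #8 pop 7: in=⊥ → [-2,3] (no change)
  #9 pop 0: in=[-2,2] → [-3,3] (no change)
  #10 pop 2: in=[-3,3] → [-3,3] (was [-1,1]); enqueue [0]
  #11 pop 4: in=[-3,3] → [-2,3] (was [-2,2]); enqueue [5]
  #12 pop 0: in=[-3,3] → [-3,3] (no change)
  #13 pop 5: in=[-2,3] → [0,3] (no change)

Fixpoint:
  val[0] = [-3,3]
  val[1] = ⊥
  val[2] = [-3,3]
  val[3] = [-3,3]
  val[4] = [-2,3]
  val[5] = [0,3]
  val[6] = ⊥
  val[7] = [-2,3]

[-2,3]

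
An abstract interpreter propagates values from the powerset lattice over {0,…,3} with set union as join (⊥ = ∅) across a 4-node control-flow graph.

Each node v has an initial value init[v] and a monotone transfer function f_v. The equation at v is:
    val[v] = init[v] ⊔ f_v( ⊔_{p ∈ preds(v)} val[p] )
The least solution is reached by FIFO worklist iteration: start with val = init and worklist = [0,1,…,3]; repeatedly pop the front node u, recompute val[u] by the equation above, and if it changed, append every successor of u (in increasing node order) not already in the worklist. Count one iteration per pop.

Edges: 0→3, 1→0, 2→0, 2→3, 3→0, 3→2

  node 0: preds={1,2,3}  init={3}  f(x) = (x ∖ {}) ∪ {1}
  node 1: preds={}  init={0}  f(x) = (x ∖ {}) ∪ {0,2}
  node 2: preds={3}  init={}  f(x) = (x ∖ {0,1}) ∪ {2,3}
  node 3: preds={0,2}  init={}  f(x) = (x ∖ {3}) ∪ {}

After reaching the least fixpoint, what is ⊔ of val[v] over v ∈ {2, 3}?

{0,1,2,3}

Worklist (7 pops):
  #1 pop 0: in={0} → {0,1,3} (was {3}); enqueue []
  #2 pop 1: in={} → {0,2} (was {0}); enqueue [0]
  #3 pop 2: in={} → {2,3} (was {}); enqueue []
  #4 pop 3: in={0,1,2,3} → {0,1,2} (was {}); enqueue [2]
  #5 pop 0: in={0,1,2,3} → {0,1,2,3} (was {0,1,3}); enqueue [3]
  #6 pop 2: in={0,1,2} → {2,3} (no change)
  #7 pop 3: in={0,1,2,3} → {0,1,2} (no change)

Fixpoint:
  val[0] = {0,1,2,3}
  val[1] = {0,2}
  val[2] = {2,3}
  val[3] = {0,1,2}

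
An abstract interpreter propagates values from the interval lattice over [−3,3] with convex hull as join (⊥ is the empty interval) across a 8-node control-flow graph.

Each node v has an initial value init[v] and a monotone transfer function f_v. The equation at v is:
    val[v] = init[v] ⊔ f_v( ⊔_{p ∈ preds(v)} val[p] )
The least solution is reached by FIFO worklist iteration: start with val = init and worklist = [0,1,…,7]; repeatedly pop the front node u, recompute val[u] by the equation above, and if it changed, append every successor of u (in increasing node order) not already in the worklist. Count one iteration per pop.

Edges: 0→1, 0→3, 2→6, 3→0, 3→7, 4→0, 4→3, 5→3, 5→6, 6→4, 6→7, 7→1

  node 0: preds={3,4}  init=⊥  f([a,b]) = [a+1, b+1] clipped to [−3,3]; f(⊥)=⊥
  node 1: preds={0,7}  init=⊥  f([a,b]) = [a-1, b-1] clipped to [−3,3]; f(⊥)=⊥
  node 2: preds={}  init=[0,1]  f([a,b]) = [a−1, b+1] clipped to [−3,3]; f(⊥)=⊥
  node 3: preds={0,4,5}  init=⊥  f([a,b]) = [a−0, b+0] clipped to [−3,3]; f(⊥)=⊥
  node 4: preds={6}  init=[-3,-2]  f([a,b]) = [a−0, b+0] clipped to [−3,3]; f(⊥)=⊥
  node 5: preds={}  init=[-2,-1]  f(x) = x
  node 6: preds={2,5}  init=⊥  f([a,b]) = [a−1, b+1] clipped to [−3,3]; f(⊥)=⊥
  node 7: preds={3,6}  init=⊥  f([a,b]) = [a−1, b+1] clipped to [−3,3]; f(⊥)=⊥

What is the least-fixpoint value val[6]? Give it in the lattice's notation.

[-3,2]

Trace (18 dequeues):
  [1] u=0 | in [-3,-2] | out [-2,-1] | prev ⊥ | push {}
  [2] u=1 | in [-2,-1] | out [-3,-2] | prev ⊥ | push {}
  [3] u=2 | in ⊥ | out [0,1] | ==
  [4] u=3 | in [-3,-1] | out [-3,-1] | prev ⊥ | push {0}
  [5] u=4 | in ⊥ | out [-3,-2] | ==
  [6] u=5 | in ⊥ | out [-2,-1] | ==
  [7] u=6 | in [-2,1] | out [-3,2] | prev ⊥ | push {4}
  [8] u=7 | in [-3,2] | out [-3,3] | prev ⊥ | push {1}
  [9] u=0 | in [-3,-1] | out [-2,0] | prev [-2,-1] | push {3}
  [10] u=4 | in [-3,2] | out [-3,2] | prev [-3,-2] | push {0}
  [11] u=1 | in [-3,3] | out [-3,2] | prev [-3,-2] | push {}
  [12] u=3 | in [-3,2] | out [-3,2] | prev [-3,-1] | push {7}
  [13] u=0 | in [-3,2] | out [-2,3] | prev [-2,0] | push {1,3}
  [14] u=7 | in [-3,2] | out [-3,3] | ==
  [15] u=1 | in [-3,3] | out [-3,2] | ==
  [16] u=3 | in [-3,3] | out [-3,3] | prev [-3,2] | push {0,7}
  [17] u=0 | in [-3,3] | out [-2,3] | ==
  [18] u=7 | in [-3,3] | out [-3,3] | ==

Converged values:
  [0] [-2,3]
  [1] [-3,2]
  [2] [0,1]
  [3] [-3,3]
  [4] [-3,2]
  [5] [-2,-1]
  [6] [-3,2]
  [7] [-3,3]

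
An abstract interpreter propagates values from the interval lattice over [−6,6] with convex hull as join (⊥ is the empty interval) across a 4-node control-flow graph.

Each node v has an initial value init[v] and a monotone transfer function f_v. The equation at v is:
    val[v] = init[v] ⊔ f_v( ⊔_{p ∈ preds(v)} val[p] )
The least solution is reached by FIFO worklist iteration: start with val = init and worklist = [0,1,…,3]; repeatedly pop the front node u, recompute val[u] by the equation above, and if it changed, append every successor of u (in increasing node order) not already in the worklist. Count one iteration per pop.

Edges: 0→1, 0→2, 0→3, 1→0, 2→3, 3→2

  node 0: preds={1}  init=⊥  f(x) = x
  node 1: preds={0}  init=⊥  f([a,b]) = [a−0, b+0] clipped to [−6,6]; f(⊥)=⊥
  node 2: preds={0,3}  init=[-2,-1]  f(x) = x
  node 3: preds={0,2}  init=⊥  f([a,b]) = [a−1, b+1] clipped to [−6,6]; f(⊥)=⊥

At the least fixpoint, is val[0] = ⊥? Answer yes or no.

yes

Iteration log — 18 steps:
  step 1. node 0  ⊔preds=⊥  new=⊥  stable
  step 2. node 1  ⊔preds=⊥  new=⊥  stable
  step 3. node 2  ⊔preds=⊥  new=[-2,-1]  stable
  step 4. node 3  ⊔preds=[-2,-1]  new=[-3,0]  old=⊥  +wl: 2
  step 5. node 2  ⊔preds=[-3,0]  new=[-3,0]  old=[-2,-1]  +wl: 3
  step 6. node 3  ⊔preds=[-3,0]  new=[-4,1]  old=[-3,0]  +wl: 2
  step 7. node 2  ⊔preds=[-4,1]  new=[-4,1]  old=[-3,0]  +wl: 3
  step 8. node 3  ⊔preds=[-4,1]  new=[-5,2]  old=[-4,1]  +wl: 2
  step 9. node 2  ⊔preds=[-5,2]  new=[-5,2]  old=[-4,1]  +wl: 3
  step 10. node 3  ⊔preds=[-5,2]  new=[-6,3]  old=[-5,2]  +wl: 2
  step 11. node 2  ⊔preds=[-6,3]  new=[-6,3]  old=[-5,2]  +wl: 3
  step 12. node 3  ⊔preds=[-6,3]  new=[-6,4]  old=[-6,3]  +wl: 2
  step 13. node 2  ⊔preds=[-6,4]  new=[-6,4]  old=[-6,3]  +wl: 3
  step 14. node 3  ⊔preds=[-6,4]  new=[-6,5]  old=[-6,4]  +wl: 2
  step 15. node 2  ⊔preds=[-6,5]  new=[-6,5]  old=[-6,4]  +wl: 3
  step 16. node 3  ⊔preds=[-6,5]  new=[-6,6]  old=[-6,5]  +wl: 2
  step 17. node 2  ⊔preds=[-6,6]  new=[-6,6]  old=[-6,5]  +wl: 3
  step 18. node 3  ⊔preds=[-6,6]  new=[-6,6]  stable

Least fixpoint reached:
  node 0: ⊥
  node 1: ⊥
  node 2: [-6,6]
  node 3: [-6,6]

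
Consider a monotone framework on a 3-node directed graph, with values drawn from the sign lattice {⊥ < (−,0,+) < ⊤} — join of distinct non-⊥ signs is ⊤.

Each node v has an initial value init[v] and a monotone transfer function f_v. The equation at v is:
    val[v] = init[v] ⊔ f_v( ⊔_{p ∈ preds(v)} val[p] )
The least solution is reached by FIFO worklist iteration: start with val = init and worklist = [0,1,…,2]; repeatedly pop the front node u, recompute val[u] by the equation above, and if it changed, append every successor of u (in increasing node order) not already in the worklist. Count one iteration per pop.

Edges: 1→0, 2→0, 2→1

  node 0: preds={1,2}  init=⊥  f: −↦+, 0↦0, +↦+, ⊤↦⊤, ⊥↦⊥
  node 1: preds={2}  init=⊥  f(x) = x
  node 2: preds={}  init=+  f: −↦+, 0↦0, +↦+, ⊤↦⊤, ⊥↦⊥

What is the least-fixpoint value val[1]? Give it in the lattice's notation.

+

Worklist (4 pops):
  #1 pop 0: in=+ → + (was ⊥); enqueue []
  #2 pop 1: in=+ → + (was ⊥); enqueue [0]
  #3 pop 2: in=⊥ → + (no change)
  #4 pop 0: in=+ → + (no change)

Fixpoint:
  val[0] = +
  val[1] = +
  val[2] = +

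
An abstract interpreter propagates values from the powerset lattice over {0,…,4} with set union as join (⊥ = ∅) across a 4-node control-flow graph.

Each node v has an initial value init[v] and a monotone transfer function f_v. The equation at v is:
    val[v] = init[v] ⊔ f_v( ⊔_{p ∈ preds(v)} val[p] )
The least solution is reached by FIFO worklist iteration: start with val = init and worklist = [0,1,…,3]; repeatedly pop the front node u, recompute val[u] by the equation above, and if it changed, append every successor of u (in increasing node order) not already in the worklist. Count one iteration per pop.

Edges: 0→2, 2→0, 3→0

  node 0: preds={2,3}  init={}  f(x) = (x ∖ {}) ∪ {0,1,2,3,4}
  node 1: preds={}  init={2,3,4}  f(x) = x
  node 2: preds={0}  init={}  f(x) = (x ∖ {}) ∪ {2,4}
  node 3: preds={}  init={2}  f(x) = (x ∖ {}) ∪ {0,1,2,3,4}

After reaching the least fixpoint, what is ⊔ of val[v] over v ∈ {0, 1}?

Iteration log — 5 steps:
  step 1. node 0  ⊔preds={2}  new={0,1,2,3,4}  old={}  +wl: 
  step 2. node 1  ⊔preds={}  new={2,3,4}  stable
  step 3. node 2  ⊔preds={0,1,2,3,4}  new={0,1,2,3,4}  old={}  +wl: 0
  step 4. node 3  ⊔preds={}  new={0,1,2,3,4}  old={2}  +wl: 
  step 5. node 0  ⊔preds={0,1,2,3,4}  new={0,1,2,3,4}  stable

Least fixpoint reached:
  node 0: {0,1,2,3,4}
  node 1: {2,3,4}
  node 2: {0,1,2,3,4}
  node 3: {0,1,2,3,4}

{0,1,2,3,4}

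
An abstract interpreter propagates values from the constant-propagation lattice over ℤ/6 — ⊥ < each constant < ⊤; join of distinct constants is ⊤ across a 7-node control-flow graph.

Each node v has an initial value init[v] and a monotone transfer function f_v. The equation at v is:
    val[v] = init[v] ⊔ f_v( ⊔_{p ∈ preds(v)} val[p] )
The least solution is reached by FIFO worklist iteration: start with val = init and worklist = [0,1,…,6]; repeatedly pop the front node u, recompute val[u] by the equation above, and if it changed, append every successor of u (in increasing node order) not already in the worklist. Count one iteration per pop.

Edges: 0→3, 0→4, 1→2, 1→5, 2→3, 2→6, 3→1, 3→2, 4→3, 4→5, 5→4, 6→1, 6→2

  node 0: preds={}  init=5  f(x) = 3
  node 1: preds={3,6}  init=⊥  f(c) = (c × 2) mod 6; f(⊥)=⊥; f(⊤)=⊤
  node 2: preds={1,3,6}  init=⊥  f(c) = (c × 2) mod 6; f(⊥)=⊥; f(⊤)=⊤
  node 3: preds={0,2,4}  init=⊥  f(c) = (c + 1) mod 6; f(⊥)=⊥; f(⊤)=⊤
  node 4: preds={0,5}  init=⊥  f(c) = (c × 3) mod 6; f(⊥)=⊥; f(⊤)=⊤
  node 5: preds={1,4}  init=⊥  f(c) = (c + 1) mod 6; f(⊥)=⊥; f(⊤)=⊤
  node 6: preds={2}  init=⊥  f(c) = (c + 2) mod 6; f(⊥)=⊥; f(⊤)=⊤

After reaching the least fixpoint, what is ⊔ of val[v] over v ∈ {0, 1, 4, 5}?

Iteration log — 15 steps:
  step 1. node 0  ⊔preds=⊥  new=⊤  old=5  +wl: 
  step 2. node 1  ⊔preds=⊥  new=⊥  stable
  step 3. node 2  ⊔preds=⊥  new=⊥  stable
  step 4. node 3  ⊔preds=⊤  new=⊤  old=⊥  +wl: 1,2
  step 5. node 4  ⊔preds=⊤  new=⊤  old=⊥  +wl: 3
  step 6. node 5  ⊔preds=⊤  new=⊤  old=⊥  +wl: 4
  step 7. node 6  ⊔preds=⊥  new=⊥  stable
  step 8. node 1  ⊔preds=⊤  new=⊤  old=⊥  +wl: 5
  step 9. node 2  ⊔preds=⊤  new=⊤  old=⊥  +wl: 6
  step 10. node 3  ⊔preds=⊤  new=⊤  stable
  step 11. node 4  ⊔preds=⊤  new=⊤  stable
  step 12. node 5  ⊔preds=⊤  new=⊤  stable
  step 13. node 6  ⊔preds=⊤  new=⊤  old=⊥  +wl: 1,2
  step 14. node 1  ⊔preds=⊤  new=⊤  stable
  step 15. node 2  ⊔preds=⊤  new=⊤  stable

Least fixpoint reached:
  node 0: ⊤
  node 1: ⊤
  node 2: ⊤
  node 3: ⊤
  node 4: ⊤
  node 5: ⊤
  node 6: ⊤

⊤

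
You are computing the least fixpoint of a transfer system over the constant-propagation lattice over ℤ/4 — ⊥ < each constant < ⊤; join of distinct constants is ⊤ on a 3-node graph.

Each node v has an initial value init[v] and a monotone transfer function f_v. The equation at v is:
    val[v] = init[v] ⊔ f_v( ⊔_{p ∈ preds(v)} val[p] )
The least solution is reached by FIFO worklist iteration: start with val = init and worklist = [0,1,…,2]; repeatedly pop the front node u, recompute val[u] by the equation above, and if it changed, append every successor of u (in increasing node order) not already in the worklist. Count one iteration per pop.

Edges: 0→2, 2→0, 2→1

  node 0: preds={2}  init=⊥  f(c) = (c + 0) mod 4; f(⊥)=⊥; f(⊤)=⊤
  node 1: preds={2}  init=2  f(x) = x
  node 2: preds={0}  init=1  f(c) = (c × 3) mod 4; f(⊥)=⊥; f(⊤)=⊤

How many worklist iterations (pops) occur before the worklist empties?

Iteration log — 6 steps:
  step 1. node 0  ⊔preds=1  new=1  old=⊥  +wl: 
  step 2. node 1  ⊔preds=1  new=⊤  old=2  +wl: 
  step 3. node 2  ⊔preds=1  new=⊤  old=1  +wl: 0,1
  step 4. node 0  ⊔preds=⊤  new=⊤  old=1  +wl: 2
  step 5. node 1  ⊔preds=⊤  new=⊤  stable
  step 6. node 2  ⊔preds=⊤  new=⊤  stable

Least fixpoint reached:
  node 0: ⊤
  node 1: ⊤
  node 2: ⊤

6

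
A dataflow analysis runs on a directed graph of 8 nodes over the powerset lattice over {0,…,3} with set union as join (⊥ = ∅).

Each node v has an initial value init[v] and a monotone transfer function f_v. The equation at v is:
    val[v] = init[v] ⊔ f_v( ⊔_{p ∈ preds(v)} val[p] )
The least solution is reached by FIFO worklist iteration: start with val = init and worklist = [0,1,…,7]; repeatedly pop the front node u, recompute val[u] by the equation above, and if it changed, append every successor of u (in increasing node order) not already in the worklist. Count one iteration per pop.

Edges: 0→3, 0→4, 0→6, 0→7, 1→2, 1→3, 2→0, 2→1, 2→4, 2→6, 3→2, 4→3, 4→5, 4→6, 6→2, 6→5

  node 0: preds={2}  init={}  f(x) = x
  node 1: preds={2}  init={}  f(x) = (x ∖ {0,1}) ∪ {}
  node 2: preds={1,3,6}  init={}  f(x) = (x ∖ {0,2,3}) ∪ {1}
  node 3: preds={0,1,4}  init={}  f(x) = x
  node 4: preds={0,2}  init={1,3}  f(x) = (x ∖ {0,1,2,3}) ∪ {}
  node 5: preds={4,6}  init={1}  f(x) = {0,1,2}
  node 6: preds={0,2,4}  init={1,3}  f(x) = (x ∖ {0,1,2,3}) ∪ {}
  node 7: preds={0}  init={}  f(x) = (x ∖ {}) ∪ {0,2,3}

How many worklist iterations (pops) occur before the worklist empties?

Worklist (15 pops):
  #1 pop 0: in={} → {} (no change)
  #2 pop 1: in={} → {} (no change)
  #3 pop 2: in={1,3} → {1} (was {}); enqueue [0,1]
  #4 pop 3: in={1,3} → {1,3} (was {}); enqueue [2]
  #5 pop 4: in={1} → {1,3} (no change)
  #6 pop 5: in={1,3} → {0,1,2} (was {1}); enqueue []
  #7 pop 6: in={1,3} → {1,3} (no change)
  #8 pop 7: in={} → {0,2,3} (was {}); enqueue []
  #9 pop 0: in={1} → {1} (was {}); enqueue [3,4,6,7]
  #10 pop 1: in={1} → {} (no change)
  #11 pop 2: in={1,3} → {1} (no change)
  #12 pop 3: in={1,3} → {1,3} (no change)
  #13 pop 4: in={1} → {1,3} (no change)
  #14 pop 6: in={1,3} → {1,3} (no change)
  #15 pop 7: in={1} → {0,1,2,3} (was {0,2,3}); enqueue []

Fixpoint:
  val[0] = {1}
  val[1] = {}
  val[2] = {1}
  val[3] = {1,3}
  val[4] = {1,3}
  val[5] = {0,1,2}
  val[6] = {1,3}
  val[7] = {0,1,2,3}

15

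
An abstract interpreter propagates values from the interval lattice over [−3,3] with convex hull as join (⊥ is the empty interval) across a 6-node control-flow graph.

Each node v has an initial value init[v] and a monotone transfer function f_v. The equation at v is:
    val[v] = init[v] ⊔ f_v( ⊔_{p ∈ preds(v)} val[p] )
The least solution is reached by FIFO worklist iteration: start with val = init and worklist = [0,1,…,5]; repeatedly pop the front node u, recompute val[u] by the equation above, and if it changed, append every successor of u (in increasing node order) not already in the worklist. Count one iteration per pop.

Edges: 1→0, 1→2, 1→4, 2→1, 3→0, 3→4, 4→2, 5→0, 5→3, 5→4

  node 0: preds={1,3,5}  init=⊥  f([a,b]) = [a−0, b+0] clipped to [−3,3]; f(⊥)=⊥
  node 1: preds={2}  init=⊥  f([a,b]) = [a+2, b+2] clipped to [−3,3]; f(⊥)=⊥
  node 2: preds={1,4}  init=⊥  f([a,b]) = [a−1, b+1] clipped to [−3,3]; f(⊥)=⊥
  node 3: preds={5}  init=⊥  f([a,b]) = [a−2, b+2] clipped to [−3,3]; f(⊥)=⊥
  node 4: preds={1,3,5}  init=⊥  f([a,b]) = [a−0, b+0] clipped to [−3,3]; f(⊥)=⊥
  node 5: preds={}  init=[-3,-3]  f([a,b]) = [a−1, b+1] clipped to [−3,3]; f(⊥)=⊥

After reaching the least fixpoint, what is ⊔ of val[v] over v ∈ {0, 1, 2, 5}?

[-3,3]

Trace (17 dequeues):
  [1] u=0 | in [-3,-3] | out [-3,-3] | prev ⊥ | push {}
  [2] u=1 | in ⊥ | out ⊥ | ==
  [3] u=2 | in ⊥ | out ⊥ | ==
  [4] u=3 | in [-3,-3] | out [-3,-1] | prev ⊥ | push {0}
  [5] u=4 | in [-3,-1] | out [-3,-1] | prev ⊥ | push {2}
  [6] u=5 | in ⊥ | out [-3,-3] | ==
  [7] u=0 | in [-3,-1] | out [-3,-1] | prev [-3,-3] | push {}
  [8] u=2 | in [-3,-1] | out [-3,0] | prev ⊥ | push {1}
  [9] u=1 | in [-3,0] | out [-1,2] | prev ⊥ | push {0,2,4}
  [10] u=0 | in [-3,2] | out [-3,2] | prev [-3,-1] | push {}
  [11] u=2 | in [-3,2] | out [-3,3] | prev [-3,0] | push {1}
  [12] u=4 | in [-3,2] | out [-3,2] | prev [-3,-1] | push {2}
  [13] u=1 | in [-3,3] | out [-1,3] | prev [-1,2] | push {0,4}
  [14] u=2 | in [-3,3] | out [-3,3] | ==
  [15] u=0 | in [-3,3] | out [-3,3] | prev [-3,2] | push {}
  [16] u=4 | in [-3,3] | out [-3,3] | prev [-3,2] | push {2}
  [17] u=2 | in [-3,3] | out [-3,3] | ==

Converged values:
  [0] [-3,3]
  [1] [-1,3]
  [2] [-3,3]
  [3] [-3,-1]
  [4] [-3,3]
  [5] [-3,-3]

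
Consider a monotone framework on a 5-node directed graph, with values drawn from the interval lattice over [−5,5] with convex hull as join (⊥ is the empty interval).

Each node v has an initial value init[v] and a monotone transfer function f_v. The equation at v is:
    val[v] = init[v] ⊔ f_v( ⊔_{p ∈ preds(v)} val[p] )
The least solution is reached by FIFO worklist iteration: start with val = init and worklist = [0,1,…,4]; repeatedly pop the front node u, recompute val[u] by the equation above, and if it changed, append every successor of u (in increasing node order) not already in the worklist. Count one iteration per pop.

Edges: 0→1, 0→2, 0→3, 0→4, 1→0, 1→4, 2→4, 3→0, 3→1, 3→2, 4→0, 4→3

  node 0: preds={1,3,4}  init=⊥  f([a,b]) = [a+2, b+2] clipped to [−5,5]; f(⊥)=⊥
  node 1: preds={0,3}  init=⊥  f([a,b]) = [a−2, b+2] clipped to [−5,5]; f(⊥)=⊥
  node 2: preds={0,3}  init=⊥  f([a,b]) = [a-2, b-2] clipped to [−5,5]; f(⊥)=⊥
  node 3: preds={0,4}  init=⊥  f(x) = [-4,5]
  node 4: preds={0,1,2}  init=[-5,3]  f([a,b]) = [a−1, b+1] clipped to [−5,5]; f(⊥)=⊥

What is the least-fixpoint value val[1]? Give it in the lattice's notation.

[-5,5]

Iteration log — 9 steps:
  step 1. node 0  ⊔preds=[-5,3]  new=[-3,5]  old=⊥  +wl: 
  step 2. node 1  ⊔preds=[-3,5]  new=[-5,5]  old=⊥  +wl: 0
  step 3. node 2  ⊔preds=[-3,5]  new=[-5,3]  old=⊥  +wl: 
  step 4. node 3  ⊔preds=[-5,5]  new=[-4,5]  old=⊥  +wl: 1,2
  step 5. node 4  ⊔preds=[-5,5]  new=[-5,5]  old=[-5,3]  +wl: 3
  step 6. node 0  ⊔preds=[-5,5]  new=[-3,5]  stable
  step 7. node 1  ⊔preds=[-4,5]  new=[-5,5]  stable
  step 8. node 2  ⊔preds=[-4,5]  new=[-5,3]  stable
  step 9. node 3  ⊔preds=[-5,5]  new=[-4,5]  stable

Least fixpoint reached:
  node 0: [-3,5]
  node 1: [-5,5]
  node 2: [-5,3]
  node 3: [-4,5]
  node 4: [-5,5]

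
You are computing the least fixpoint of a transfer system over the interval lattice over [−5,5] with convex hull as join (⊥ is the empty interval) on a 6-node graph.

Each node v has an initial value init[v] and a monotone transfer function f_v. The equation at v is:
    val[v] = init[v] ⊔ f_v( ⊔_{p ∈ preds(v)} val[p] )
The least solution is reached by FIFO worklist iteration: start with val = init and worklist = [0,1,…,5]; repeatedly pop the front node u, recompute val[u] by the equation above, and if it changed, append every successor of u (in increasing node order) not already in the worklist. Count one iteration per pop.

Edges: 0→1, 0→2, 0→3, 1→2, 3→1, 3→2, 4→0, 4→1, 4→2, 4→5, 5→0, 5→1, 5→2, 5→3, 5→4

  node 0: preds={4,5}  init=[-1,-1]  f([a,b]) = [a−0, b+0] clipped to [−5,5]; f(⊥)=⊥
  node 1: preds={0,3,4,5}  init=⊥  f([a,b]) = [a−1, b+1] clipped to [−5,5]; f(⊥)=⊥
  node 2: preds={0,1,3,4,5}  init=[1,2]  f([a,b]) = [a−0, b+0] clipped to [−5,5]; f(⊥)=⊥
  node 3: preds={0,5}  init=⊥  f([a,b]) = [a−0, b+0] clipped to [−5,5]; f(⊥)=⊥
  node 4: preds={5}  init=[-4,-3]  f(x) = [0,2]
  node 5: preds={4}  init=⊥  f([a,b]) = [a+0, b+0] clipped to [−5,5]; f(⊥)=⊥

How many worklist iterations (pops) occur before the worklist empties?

Trace (13 dequeues):
  [1] u=0 | in [-4,-3] | out [-4,-1] | prev [-1,-1] | push {}
  [2] u=1 | in [-4,-1] | out [-5,0] | prev ⊥ | push {}
  [3] u=2 | in [-5,0] | out [-5,2] | prev [1,2] | push {}
  [4] u=3 | in [-4,-1] | out [-4,-1] | prev ⊥ | push {1,2}
  [5] u=4 | in ⊥ | out [-4,2] | prev [-4,-3] | push {0}
  [6] u=5 | in [-4,2] | out [-4,2] | prev ⊥ | push {3,4}
  [7] u=1 | in [-4,2] | out [-5,3] | prev [-5,0] | push {}
  [8] u=2 | in [-5,3] | out [-5,3] | prev [-5,2] | push {}
  [9] u=0 | in [-4,2] | out [-4,2] | prev [-4,-1] | push {1,2}
  [10] u=3 | in [-4,2] | out [-4,2] | prev [-4,-1] | push {}
  [11] u=4 | in [-4,2] | out [-4,2] | ==
  [12] u=1 | in [-4,2] | out [-5,3] | ==
  [13] u=2 | in [-5,3] | out [-5,3] | ==

Converged values:
  [0] [-4,2]
  [1] [-5,3]
  [2] [-5,3]
  [3] [-4,2]
  [4] [-4,2]
  [5] [-4,2]

13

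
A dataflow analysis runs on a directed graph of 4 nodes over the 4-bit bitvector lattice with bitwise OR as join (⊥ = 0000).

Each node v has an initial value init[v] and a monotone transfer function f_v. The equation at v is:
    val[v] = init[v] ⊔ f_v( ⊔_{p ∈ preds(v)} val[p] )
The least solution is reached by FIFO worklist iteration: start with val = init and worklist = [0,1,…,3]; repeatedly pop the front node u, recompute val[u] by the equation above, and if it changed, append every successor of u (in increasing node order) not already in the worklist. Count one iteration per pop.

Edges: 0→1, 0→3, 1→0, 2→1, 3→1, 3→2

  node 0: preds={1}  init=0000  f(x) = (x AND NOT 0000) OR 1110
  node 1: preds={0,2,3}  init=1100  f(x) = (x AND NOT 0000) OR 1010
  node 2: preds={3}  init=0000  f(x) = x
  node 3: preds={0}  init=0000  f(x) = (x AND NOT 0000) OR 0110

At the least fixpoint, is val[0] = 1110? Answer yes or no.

Worklist (8 pops):
  #1 pop 0: in=1100 → 1110 (was 0000); enqueue []
  #2 pop 1: in=1110 → 1110 (was 1100); enqueue [0]
  #3 pop 2: in=0000 → 0000 (no change)
  #4 pop 3: in=1110 → 1110 (was 0000); enqueue [1,2]
  #5 pop 0: in=1110 → 1110 (no change)
  #6 pop 1: in=1110 → 1110 (no change)
  #7 pop 2: in=1110 → 1110 (was 0000); enqueue [1]
  #8 pop 1: in=1110 → 1110 (no change)

Fixpoint:
  val[0] = 1110
  val[1] = 1110
  val[2] = 1110
  val[3] = 1110

yes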